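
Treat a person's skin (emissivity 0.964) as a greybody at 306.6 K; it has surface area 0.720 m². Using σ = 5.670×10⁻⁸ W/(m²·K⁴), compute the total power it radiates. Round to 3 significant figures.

P ≈ 348 W

Area A = 0.720 m².
P = εσAT⁴ = 0.964 × 5.670×10⁻⁸ × 0.720 × (306.6)⁴ = 348 W.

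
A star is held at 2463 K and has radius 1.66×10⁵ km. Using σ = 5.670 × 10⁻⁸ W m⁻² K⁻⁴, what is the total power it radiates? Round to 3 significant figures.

Surface area A = 4πR² = 4π(1.66×10⁸ m)² = 3.46279×10¹⁷ m².
P = σAT⁴ = 5.670×10⁻⁸ × 3.46279×10¹⁷ × (2463)⁴ = 7.23×10²³ W.

P ≈ 7.23×10²³ W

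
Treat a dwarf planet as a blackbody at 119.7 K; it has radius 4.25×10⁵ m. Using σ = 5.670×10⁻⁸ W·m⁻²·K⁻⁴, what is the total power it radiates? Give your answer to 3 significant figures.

Surface area A = 4πR² = 4π(4.25×10⁵ m)² = 2.26980×10¹² m².
P = σAT⁴ = 5.670×10⁻⁸ × 2.26980×10¹² × (119.7)⁴ = 2.64×10¹³ W.

P ≈ 2.64×10¹³ W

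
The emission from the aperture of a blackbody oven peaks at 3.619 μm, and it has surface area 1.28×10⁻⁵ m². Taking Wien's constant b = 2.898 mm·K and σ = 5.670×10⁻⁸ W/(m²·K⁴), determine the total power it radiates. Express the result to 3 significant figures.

P ≈ 0.298 W

Wien's law: T = b/λ_max = 2.898×10⁻³/3.619×10⁻⁶ = 800.774 K.
Area A = 1.28×10⁻⁵ m².
Then P = σAT⁴ = 5.670×10⁻⁸×1.28×10⁻⁵×(800.774)⁴ = 0.298 W.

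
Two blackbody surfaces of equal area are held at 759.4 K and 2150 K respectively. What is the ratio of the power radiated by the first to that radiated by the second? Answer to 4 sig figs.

P₁/P₂ ≈ 0.01556

With equal areas, P₁/P₂ = (T₁/T₂)⁴ = (759.4/2150)⁴ = 0.01556.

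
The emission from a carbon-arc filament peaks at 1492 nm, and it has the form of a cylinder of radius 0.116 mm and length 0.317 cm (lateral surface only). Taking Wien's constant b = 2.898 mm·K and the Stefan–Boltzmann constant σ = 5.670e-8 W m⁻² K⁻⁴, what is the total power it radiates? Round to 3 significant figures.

P ≈ 1.86 W

Wien's law: T = b/λ_max = 2.898×10⁻³/1.492×10⁻⁶ = 1942.36 K.
Lateral area A = 2πrL = 2π×1.16×10⁻⁴×3.17×10⁻³ = 2.31045×10⁻⁶ m².
Then P = σAT⁴ = 5.670×10⁻⁸×2.31045×10⁻⁶×(1942.36)⁴ = 1.86 W.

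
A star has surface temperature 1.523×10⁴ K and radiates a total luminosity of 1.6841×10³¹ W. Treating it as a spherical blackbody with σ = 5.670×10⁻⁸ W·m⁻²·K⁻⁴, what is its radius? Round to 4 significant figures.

L = 4πR²σT⁴ ⇒ R = √(L/(4πσT⁴)).
σT⁴ = 3.05058×10⁹ W/m², so R = √(1.6841×10³¹/(4π×3.05058×10⁹)) = 2.096×10¹⁰ m.

R ≈ 2.096×10¹⁰ m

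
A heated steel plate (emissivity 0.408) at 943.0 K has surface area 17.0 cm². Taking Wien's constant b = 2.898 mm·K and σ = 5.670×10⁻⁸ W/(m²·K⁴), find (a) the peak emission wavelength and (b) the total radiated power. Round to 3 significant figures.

(a) λ_max = b/T = 2.898×10⁻³/943.0 = 3.073×10⁻⁶ m = 3.07 μm.
Area A = 17.0 cm² = 1.70×10⁻³ m².
(b) P = εσAT⁴ = 0.408×5.670×10⁻⁸×1.70×10⁻³×(943.0)⁴ = 31.1 W.

λ_max ≈ 3.07 μm; P ≈ 31.1 W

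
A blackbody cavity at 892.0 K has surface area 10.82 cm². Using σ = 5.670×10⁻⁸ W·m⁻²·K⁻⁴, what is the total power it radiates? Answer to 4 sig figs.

P ≈ 38.84 W

Area A = 10.82 cm² = 1.082×10⁻³ m².
P = σAT⁴ = 5.670×10⁻⁸ × 1.082×10⁻³ × (892.0)⁴ = 38.84 W.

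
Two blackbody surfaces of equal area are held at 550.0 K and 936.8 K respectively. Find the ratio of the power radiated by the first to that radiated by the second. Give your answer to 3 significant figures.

With equal areas, P₁/P₂ = (T₁/T₂)⁴ = (550.0/936.8)⁴ = 0.119.

P₁/P₂ ≈ 0.119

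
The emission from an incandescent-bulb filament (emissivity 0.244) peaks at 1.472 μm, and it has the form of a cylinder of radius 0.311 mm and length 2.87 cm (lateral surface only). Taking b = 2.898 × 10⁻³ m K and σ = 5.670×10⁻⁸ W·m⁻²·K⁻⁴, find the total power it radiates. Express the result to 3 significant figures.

P ≈ 11.7 W

Wien's law: T = b/λ_max = 2.898×10⁻³/1.472×10⁻⁶ = 1968.75 K.
Lateral area A = 2πrL = 2π×3.11×10⁻⁴×0.0287 = 5.60818×10⁻⁵ m².
Then P = εσAT⁴ = 0.244×5.670×10⁻⁸×5.60818×10⁻⁵×(1968.75)⁴ = 11.7 W.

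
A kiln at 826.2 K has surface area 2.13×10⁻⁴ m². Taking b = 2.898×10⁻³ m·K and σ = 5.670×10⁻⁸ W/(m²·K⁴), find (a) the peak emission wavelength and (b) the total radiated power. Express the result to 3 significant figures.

(a) λ_max = b/T = 2.898×10⁻³/826.2 = 3.508×10⁻⁶ m = 3.51 μm.
Area A = 2.13×10⁻⁴ m².
(b) P = σAT⁴ = 5.670×10⁻⁸×2.13×10⁻⁴×(826.2)⁴ = 5.63 W.

λ_max ≈ 3.51 μm; P ≈ 5.63 W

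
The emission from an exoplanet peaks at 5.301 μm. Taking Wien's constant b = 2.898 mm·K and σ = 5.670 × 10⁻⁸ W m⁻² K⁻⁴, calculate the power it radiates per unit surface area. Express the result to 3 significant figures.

I ≈ 5.06×10³ W/m²

Wien's law: T = b/λ_max = 2.898×10⁻³/5.301×10⁻⁶ = 546.689 K.
Then I = σT⁴ = 5.670×10⁻⁸×(546.689)⁴ = 5.06×10³ W/m².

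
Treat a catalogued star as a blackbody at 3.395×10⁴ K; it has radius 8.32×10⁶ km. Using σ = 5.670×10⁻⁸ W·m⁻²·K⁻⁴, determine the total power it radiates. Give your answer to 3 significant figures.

P ≈ 6.55×10³¹ W

Surface area A = 4πR² = 4π(8.32×10⁹ m)² = 8.69874×10²⁰ m².
P = σAT⁴ = 5.670×10⁻⁸ × 8.69874×10²⁰ × (3.395×10⁴)⁴ = 6.55×10³¹ W.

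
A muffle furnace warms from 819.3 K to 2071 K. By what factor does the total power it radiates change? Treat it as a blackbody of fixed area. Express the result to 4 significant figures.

P ∝ T⁴, so P₂/P₁ = (T₂/T₁)⁴ = (2071/819.3)⁴ = (2.52777)⁴ = 40.83.

P₂/P₁ ≈ 40.83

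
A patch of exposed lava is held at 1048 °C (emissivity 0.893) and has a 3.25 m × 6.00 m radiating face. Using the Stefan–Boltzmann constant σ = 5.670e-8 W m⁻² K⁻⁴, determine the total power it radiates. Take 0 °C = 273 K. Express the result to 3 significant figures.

P ≈ 3.01×10⁶ W

T = 1048 °C + 273 = 1321 K.
Area A = 3.25 × 6.00 = 19.5 m².
P = εσAT⁴ = 0.893 × 5.670×10⁻⁸ × 19.5 × (1321)⁴ = 3.01×10⁶ W.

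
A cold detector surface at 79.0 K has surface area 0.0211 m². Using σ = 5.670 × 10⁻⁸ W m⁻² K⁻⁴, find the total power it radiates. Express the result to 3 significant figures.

P ≈ 0.0466 W

Area A = 0.0211 m².
P = σAT⁴ = 5.670×10⁻⁸ × 0.0211 × (79.0)⁴ = 0.0466 W.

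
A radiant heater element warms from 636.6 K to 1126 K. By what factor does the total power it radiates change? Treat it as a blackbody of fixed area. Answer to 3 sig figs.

P ∝ T⁴, so P₂/P₁ = (T₂/T₁)⁴ = (1126/636.6)⁴ = (1.76877)⁴ = 9.79.

P₂/P₁ ≈ 9.79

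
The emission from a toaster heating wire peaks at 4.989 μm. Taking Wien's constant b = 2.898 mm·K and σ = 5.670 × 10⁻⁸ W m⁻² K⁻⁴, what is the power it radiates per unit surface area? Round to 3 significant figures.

I ≈ 6.46×10³ W/m²

Wien's law: T = b/λ_max = 2.898×10⁻³/4.989×10⁻⁶ = 580.878 K.
Then I = σT⁴ = 5.670×10⁻⁸×(580.878)⁴ = 6.46×10³ W/m².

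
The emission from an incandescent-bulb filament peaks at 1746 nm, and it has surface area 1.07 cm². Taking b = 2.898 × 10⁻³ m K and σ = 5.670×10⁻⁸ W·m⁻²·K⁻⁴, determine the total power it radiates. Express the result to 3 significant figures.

Wien's law: T = b/λ_max = 2.898×10⁻³/1.746×10⁻⁶ = 1659.79 K.
Area A = 1.07 cm² = 1.07×10⁻⁴ m².
Then P = σAT⁴ = 5.670×10⁻⁸×1.07×10⁻⁴×(1659.79)⁴ = 46.0 W.

P ≈ 46.0 W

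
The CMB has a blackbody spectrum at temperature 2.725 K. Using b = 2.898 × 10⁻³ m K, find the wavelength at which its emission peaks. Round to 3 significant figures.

Wien's displacement law: λ_max = b/T = (2.898×10⁻³ m·K)/(2.725 K) = 1.063×10⁻³ m.
That is 1.06×10⁻³ m, in the microwave range.

λ_max ≈ 1.06×10⁻³ m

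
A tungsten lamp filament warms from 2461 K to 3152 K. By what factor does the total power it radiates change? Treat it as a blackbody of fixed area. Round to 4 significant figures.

P₂/P₁ ≈ 2.691

P ∝ T⁴, so P₂/P₁ = (T₂/T₁)⁴ = (3152/2461)⁴ = (1.28078)⁴ = 2.691.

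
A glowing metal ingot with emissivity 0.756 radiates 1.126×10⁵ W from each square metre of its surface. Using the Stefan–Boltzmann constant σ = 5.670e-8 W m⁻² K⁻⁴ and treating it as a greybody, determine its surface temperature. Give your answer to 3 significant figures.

T ≈ 1.27×10³ K

I = εσT⁴, so T = (I/εσ)^(1/4) = (1.126×10⁵/(0.756×5.670×10⁻⁸))^(1/4) = 1.27×10³ K.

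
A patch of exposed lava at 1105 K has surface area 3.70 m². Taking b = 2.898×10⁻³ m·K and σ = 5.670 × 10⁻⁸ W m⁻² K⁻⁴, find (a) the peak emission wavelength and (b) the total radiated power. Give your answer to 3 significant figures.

(a) λ_max = b/T = 2.898×10⁻³/1105 = 2.623×10⁻⁶ m = 2.62×10³ nm.
Area A = 3.70 m².
(b) P = σAT⁴ = 5.670×10⁻⁸×3.70×(1105)⁴ = 3.13×10⁵ W.

λ_max ≈ 2.62×10³ nm; P ≈ 3.13×10⁵ W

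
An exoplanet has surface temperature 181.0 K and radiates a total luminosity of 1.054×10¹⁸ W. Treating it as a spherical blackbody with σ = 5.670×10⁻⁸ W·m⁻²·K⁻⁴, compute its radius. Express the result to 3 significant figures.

R ≈ 3.71×10⁷ m

L = 4πR²σT⁴ ⇒ R = √(L/(4πσT⁴)).
σT⁴ = 60.8552 W/m², so R = √(1.054×10¹⁸/(4π×60.8552)) = 3.71×10⁷ m.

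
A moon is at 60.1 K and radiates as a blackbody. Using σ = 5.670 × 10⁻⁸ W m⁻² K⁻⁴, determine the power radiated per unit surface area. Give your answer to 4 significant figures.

I ≈ 0.7397 W/m²

Stefan–Boltzmann: I = σT⁴ = 5.670×10⁻⁸ × (60.1)⁴ = 0.7397 W/m².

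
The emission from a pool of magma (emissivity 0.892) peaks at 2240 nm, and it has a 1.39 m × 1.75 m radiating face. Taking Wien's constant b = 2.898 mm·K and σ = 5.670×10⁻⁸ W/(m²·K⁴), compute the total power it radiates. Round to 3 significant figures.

Wien's law: T = b/λ_max = 2.898×10⁻³/2.240×10⁻⁶ = 1293.75 K.
Area A = 1.39 × 1.75 = 2.4325 m².
Then P = εσAT⁴ = 0.892×5.670×10⁻⁸×2.4325×(1293.75)⁴ = 3.45×10⁵ W.

P ≈ 3.45×10⁵ W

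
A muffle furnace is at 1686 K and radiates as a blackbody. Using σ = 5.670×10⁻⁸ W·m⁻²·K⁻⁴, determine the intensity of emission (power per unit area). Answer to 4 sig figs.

I ≈ 4.582×10⁵ W/m²

Stefan–Boltzmann: I = σT⁴ = 5.670×10⁻⁸ × (1686)⁴ = 4.582×10⁵ W/m².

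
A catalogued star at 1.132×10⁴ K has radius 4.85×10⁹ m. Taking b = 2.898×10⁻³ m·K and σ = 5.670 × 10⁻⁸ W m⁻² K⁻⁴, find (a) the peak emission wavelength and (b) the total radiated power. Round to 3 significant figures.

λ_max ≈ 256 nm; P ≈ 2.75×10²⁹ W

(a) λ_max = b/T = 2.898×10⁻³/1.132×10⁴ = 2.560×10⁻⁷ m = 256 nm.
Surface area A = 4πR² = 4π(4.85×10⁹ m)² = 2.95592×10²⁰ m².
(b) P = σAT⁴ = 5.670×10⁻⁸×2.95592×10²⁰×(1.132×10⁴)⁴ = 2.75×10²⁹ W.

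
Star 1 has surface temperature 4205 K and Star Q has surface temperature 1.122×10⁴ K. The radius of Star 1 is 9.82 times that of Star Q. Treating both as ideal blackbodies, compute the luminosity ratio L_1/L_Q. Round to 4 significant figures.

L ∝ R²T⁴, so L_1/L_Q = (R_1/R_Q)²(T_1/T_Q)⁴ = (9.82)² × (4205/1.122×10⁴)⁴ = 96.4324 × 0.0197284 = 1.902.

L_1/L_Q ≈ 1.902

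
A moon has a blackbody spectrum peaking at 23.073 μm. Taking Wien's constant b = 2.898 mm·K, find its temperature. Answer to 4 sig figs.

T ≈ 125.6 K

Wien's law gives T = b/λ_max = (2.898×10⁻³ m·K)/(2.3073×10⁻⁵ m) = 125.6 K.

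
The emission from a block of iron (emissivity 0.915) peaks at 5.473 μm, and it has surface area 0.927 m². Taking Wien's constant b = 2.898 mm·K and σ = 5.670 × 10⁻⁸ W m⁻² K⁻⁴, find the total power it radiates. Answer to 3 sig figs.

Wien's law: T = b/λ_max = 2.898×10⁻³/5.473×10⁻⁶ = 529.508 K.
Area A = 0.927 m².
Then P = εσAT⁴ = 0.915×5.670×10⁻⁸×0.927×(529.508)⁴ = 3.78×10³ W.

P ≈ 3.78×10³ W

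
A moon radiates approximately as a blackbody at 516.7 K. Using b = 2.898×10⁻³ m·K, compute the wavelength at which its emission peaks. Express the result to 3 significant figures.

Wien's displacement law: λ_max = b/T = (2.898×10⁻³ m·K)/(516.7 K) = 5.609×10⁻⁶ m.
That is 5.61 μm, in the infrared range.

λ_max ≈ 5.61 μm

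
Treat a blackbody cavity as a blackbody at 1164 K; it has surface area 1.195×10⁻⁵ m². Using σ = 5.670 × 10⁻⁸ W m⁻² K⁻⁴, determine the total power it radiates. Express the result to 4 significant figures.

P ≈ 1.244 W

Area A = 1.195×10⁻⁵ m².
P = σAT⁴ = 5.670×10⁻⁸ × 1.195×10⁻⁵ × (1164)⁴ = 1.244 W.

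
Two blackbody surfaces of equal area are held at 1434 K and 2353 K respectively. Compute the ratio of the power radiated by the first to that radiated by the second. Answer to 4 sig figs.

P₁/P₂ ≈ 0.1379

With equal areas, P₁/P₂ = (T₁/T₂)⁴ = (1434/2353)⁴ = 0.1379.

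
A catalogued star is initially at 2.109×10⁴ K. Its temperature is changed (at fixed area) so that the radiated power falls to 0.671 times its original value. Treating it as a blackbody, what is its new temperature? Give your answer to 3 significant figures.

P ∝ T⁴, so T₂/T₁ = (P₂/P₁)^(1/4) = (0.671)^(1/4) = 0.905067.
T₂ = 2.109×10⁴ × 0.905067 = 1.91×10⁴ K.

T₂ ≈ 1.91×10⁴ K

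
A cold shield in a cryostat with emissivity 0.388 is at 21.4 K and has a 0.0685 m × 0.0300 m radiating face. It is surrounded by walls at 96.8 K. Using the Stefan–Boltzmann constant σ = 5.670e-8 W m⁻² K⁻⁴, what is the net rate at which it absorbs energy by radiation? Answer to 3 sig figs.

Net gain ≈ 3.96×10⁻³ W

Area A = 0.0685 × 0.0300 = 2.055×10⁻³ m².
Net radiated power P_net = εσA(T⁴ − T₀⁴) = 0.388×5.670×10⁻⁸×2.055×10⁻³×(21.4⁴ − 96.8⁴).
T⁴ − T₀⁴ = 2.09727×10⁵ − 8.78014×10⁷ = -8.75917×10⁷ K⁴, so P_net = -3.96×10⁻³ W — negative, meaning a net gain of 3.96×10⁻³ W.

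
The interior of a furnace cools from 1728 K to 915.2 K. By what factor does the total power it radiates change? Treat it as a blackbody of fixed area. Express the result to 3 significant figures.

P₂/P₁ ≈ 0.0787

P ∝ T⁴, so P₂/P₁ = (T₂/T₁)⁴ = (915.2/1728)⁴ = (0.529630)⁴ = 0.0787.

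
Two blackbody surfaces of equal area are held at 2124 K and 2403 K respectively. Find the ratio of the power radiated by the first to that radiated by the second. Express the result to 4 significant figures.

With equal areas, P₁/P₂ = (T₁/T₂)⁴ = (2124/2403)⁴ = 0.6104.

P₁/P₂ ≈ 0.6104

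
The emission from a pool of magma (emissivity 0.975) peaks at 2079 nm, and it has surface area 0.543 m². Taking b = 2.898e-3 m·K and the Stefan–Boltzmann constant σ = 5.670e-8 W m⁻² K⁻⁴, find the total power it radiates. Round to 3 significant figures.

Wien's law: T = b/λ_max = 2.898×10⁻³/2.079×10⁻⁶ = 1393.94 K.
Area A = 0.543 m².
Then P = εσAT⁴ = 0.975×5.670×10⁻⁸×0.543×(1393.94)⁴ = 1.13×10⁵ W.

P ≈ 1.13×10⁵ W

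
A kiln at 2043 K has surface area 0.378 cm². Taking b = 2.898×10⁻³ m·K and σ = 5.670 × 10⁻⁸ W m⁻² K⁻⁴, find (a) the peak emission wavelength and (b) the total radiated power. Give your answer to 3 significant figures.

(a) λ_max = b/T = 2.898×10⁻³/2043 = 1.419×10⁻⁶ m = 1.42 μm.
Area A = 0.378 cm² = 3.78×10⁻⁵ m².
(b) P = σAT⁴ = 5.670×10⁻⁸×3.78×10⁻⁵×(2043)⁴ = 37.3 W.

λ_max ≈ 1.42 μm; P ≈ 37.3 W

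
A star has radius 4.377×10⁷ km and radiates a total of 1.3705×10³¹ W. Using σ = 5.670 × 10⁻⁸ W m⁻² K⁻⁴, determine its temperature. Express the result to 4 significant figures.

Surface area A = 4πR² = 4π(4.377×10¹⁰ m)² = 2.40748×10²² m².
P = σAT⁴ ⇒ T = (P/(σA))^(1/4) = (1.3705×10³¹/(5.670×10⁻⁸×2.40748×10²²))^(1/4) = 1.001×10⁴ K.

T ≈ 1.001×10⁴ K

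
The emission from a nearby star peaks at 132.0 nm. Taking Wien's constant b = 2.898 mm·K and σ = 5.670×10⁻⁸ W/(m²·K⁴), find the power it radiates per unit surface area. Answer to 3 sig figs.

Wien's law: T = b/λ_max = 2.898×10⁻³/1.320×10⁻⁷ = 21954.5 K.
Then I = σT⁴ = 5.670×10⁻⁸×(21954.5)⁴ = 1.32×10¹⁰ W/m².

I ≈ 1.32×10¹⁰ W/m²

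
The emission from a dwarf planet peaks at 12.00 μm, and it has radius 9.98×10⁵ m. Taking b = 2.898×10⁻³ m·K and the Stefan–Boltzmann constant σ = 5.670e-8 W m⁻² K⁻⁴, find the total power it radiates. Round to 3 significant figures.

P ≈ 2.41×10¹⁵ W

Wien's law: T = b/λ_max = 2.898×10⁻³/1.200×10⁻⁵ = 241.500 K.
Surface area A = 4πR² = 4π(9.98×10⁵ m)² = 1.25162×10¹³ m².
Then P = σAT⁴ = 5.670×10⁻⁸×1.25162×10¹³×(241.500)⁴ = 2.41×10¹⁵ W.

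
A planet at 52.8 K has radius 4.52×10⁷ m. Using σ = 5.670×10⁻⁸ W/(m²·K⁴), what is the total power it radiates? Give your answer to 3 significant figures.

Surface area A = 4πR² = 4π(4.52×10⁷ m)² = 2.56736×10¹⁶ m².
P = σAT⁴ = 5.670×10⁻⁸ × 2.56736×10¹⁶ × (52.8)⁴ = 1.13×10¹⁶ W.

P ≈ 1.13×10¹⁶ W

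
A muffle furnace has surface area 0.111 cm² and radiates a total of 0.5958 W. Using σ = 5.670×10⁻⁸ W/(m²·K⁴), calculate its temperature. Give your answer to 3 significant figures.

T ≈ 986 K

Area A = 0.111 cm² = 1.11×10⁻⁵ m².
P = σAT⁴ ⇒ T = (P/(σA))^(1/4) = (0.5958/(5.670×10⁻⁸×1.11×10⁻⁵))^(1/4) = 986 K.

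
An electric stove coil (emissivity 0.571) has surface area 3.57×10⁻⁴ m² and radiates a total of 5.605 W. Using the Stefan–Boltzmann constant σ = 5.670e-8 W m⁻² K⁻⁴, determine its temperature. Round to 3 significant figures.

Area A = 3.57×10⁻⁴ m².
P = εσAT⁴ ⇒ T = (P/(εσA))^(1/4) = (5.605/(0.571×5.670×10⁻⁸×3.57×10⁻⁴))^(1/4) = 834 K.

T ≈ 834 K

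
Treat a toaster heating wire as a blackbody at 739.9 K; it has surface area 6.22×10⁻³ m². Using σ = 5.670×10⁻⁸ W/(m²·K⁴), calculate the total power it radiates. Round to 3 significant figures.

P ≈ 106 W

Area A = 6.22×10⁻³ m².
P = σAT⁴ = 5.670×10⁻⁸ × 6.22×10⁻³ × (739.9)⁴ = 106 W.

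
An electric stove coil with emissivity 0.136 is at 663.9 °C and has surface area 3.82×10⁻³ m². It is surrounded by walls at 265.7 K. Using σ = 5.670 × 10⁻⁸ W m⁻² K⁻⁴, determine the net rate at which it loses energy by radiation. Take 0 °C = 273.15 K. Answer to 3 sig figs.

Net loss ≈ 22.6 W

T = 663.9 °C + 273.15 = 937.05 K.
Area A = 3.82×10⁻³ m².
Net radiated power P_net = εσA(T⁴ − T₀⁴) = 0.136×5.670×10⁻⁸×3.82×10⁻³×(937.05⁴ − 265.7⁴).
T⁴ − T₀⁴ = 7.70994×10¹¹ − 4.98386×10⁹ = 7.66010×10¹¹ K⁴, so P_net = 22.6 W.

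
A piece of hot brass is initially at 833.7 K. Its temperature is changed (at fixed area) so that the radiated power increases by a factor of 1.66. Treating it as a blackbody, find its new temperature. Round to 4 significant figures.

P ∝ T⁴, so T₂/T₁ = (P₂/P₁)^(1/4) = (1.66)^(1/4) = 1.13508.
T₂ = 833.7 × 1.13508 = 946.3 K.

T₂ ≈ 946.3 K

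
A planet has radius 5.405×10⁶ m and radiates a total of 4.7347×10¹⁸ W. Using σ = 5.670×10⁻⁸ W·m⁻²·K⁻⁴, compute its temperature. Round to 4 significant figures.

Surface area A = 4πR² = 4π(5.405×10⁶ m)² = 3.67114×10¹⁴ m².
P = σAT⁴ ⇒ T = (P/(σA))^(1/4) = (4.7347×10¹⁸/(5.670×10⁻⁸×3.67114×10¹⁴))^(1/4) = 690.6 K.

T ≈ 690.6 K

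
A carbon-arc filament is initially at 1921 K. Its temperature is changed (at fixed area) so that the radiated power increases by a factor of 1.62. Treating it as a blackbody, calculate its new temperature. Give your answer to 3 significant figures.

T₂ ≈ 2.17×10³ K

P ∝ T⁴, so T₂/T₁ = (P₂/P₁)^(1/4) = (1.62)^(1/4) = 1.12818.
T₂ = 1921 × 1.12818 = 2.17×10³ K.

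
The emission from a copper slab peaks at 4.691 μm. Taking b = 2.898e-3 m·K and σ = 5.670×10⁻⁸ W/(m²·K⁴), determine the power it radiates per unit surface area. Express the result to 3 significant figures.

Wien's law: T = b/λ_max = 2.898×10⁻³/4.691×10⁻⁶ = 617.779 K.
Then I = σT⁴ = 5.670×10⁻⁸×(617.779)⁴ = 8.26×10³ W/m².

I ≈ 8.26×10³ W/m²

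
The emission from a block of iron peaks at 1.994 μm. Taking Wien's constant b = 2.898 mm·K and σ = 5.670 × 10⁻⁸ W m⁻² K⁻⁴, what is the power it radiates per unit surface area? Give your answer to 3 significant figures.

I ≈ 2.53×10⁵ W/m²

Wien's law: T = b/λ_max = 2.898×10⁻³/1.994×10⁻⁶ = 1453.36 K.
Then I = σT⁴ = 5.670×10⁻⁸×(1453.36)⁴ = 2.53×10⁵ W/m².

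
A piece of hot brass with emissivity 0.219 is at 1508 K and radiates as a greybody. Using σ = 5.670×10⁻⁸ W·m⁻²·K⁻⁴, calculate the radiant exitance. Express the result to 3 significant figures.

I ≈ 6.42×10⁴ W/m²

Stefan–Boltzmann: I = εσT⁴ = 0.219 × 5.670×10⁻⁸ × (1508)⁴ = 6.42×10⁴ W/m².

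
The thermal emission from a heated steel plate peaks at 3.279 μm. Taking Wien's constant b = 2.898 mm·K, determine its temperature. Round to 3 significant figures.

T ≈ 884 K

Wien's law gives T = b/λ_max = (2.898×10⁻³ m·K)/(3.279×10⁻⁶ m) = 884 K.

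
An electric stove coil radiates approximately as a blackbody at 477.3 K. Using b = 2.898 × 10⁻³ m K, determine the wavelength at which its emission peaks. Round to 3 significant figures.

λ_max ≈ 6.07 μm

Wien's displacement law: λ_max = b/T = (2.898×10⁻³ m·K)/(477.3 K) = 6.072×10⁻⁶ m.
That is 6.07 μm, in the infrared range.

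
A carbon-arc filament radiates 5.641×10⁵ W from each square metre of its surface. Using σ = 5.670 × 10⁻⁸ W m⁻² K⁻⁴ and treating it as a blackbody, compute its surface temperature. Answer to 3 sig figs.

I = σT⁴, so T = (I/σ)^(1/4) = (5.641×10⁵/(5.670×10⁻⁸))^(1/4) = 1.78×10³ K.

T ≈ 1.78×10³ K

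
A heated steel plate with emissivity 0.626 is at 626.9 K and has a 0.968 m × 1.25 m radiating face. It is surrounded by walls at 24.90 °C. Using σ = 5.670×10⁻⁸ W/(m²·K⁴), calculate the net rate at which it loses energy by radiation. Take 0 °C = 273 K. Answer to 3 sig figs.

Net loss ≈ 6.30×10³ W

Surroundings: T = 24.90 °C + 273 = 297.90 K.
Area A = 0.968 × 1.25 = 1.21 m².
Net radiated power P_net = εσA(T⁴ − T₀⁴) = 0.626×5.670×10⁻⁸×1.21×(626.9⁴ − 297.90⁴).
T⁴ − T₀⁴ = 1.54452×10¹¹ − 7.87557×10⁹ = 1.46576×10¹¹ K⁴, so P_net = 6.30×10³ W.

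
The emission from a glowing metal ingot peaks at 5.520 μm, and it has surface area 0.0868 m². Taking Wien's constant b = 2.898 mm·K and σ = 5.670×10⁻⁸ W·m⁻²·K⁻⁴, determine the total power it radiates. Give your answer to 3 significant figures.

Wien's law: T = b/λ_max = 2.898×10⁻³/5.520×10⁻⁶ = 525.000 K.
Area A = 0.0868 m².
Then P = σAT⁴ = 5.670×10⁻⁸×0.0868×(525.000)⁴ = 374 W.

P ≈ 374 W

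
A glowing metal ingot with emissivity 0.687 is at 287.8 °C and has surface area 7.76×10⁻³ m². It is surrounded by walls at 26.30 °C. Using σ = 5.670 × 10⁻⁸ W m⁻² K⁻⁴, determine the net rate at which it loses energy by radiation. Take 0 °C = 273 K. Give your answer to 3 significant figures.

T = 287.8 °C + 273 = 560.8 K.
Surroundings: T = 26.30 °C + 273 = 299.30 K.
Area A = 7.76×10⁻³ m².
Net radiated power P_net = εσA(T⁴ − T₀⁴) = 0.687×5.670×10⁻⁸×7.76×10⁻³×(560.8⁴ − 299.30⁴).
T⁴ − T₀⁴ = 9.89081×10¹⁰ − 8.02466×10⁹ = 9.08834×10¹⁰ K⁴, so P_net = 27.5 W.

Net loss ≈ 27.5 W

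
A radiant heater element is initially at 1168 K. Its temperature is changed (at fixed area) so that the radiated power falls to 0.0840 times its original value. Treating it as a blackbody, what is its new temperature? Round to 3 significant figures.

T₂ ≈ 629 K

P ∝ T⁴, so T₂/T₁ = (P₂/P₁)^(1/4) = (0.0840)^(1/4) = 0.538356.
T₂ = 1168 × 0.538356 = 629 K.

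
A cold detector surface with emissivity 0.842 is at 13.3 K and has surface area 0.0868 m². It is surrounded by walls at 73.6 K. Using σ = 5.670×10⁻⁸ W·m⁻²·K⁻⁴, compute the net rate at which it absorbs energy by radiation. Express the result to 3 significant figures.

Net gain ≈ 0.121 W

Area A = 0.0868 m².
Net radiated power P_net = εσA(T⁴ − T₀⁴) = 0.842×5.670×10⁻⁸×0.0868×(13.3⁴ − 73.6⁴).
T⁴ − T₀⁴ = 31290.1 − 2.93435×10⁷ = -2.93122×10⁷ K⁴, so P_net = -0.121 W — negative, meaning a net gain of 0.121 W.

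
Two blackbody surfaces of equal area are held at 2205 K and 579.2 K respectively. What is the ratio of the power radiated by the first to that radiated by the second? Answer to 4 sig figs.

P₁/P₂ ≈ 210.0

With equal areas, P₁/P₂ = (T₁/T₂)⁴ = (2205/579.2)⁴ = 210.0.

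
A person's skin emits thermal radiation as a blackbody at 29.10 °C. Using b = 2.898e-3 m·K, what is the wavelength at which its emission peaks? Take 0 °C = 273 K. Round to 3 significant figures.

λ_max ≈ 9.59 μm

T = 29.10 °C + 273 = 302.10 K.
Wien's displacement law: λ_max = b/T = (2.898×10⁻³ m·K)/(302.10 K) = 9.593×10⁻⁶ m.
That is 9.59 μm, in the infrared range.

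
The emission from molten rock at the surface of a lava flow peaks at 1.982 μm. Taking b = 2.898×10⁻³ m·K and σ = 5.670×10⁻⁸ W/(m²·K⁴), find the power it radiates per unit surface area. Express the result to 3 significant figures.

Wien's law: T = b/λ_max = 2.898×10⁻³/1.982×10⁻⁶ = 1462.16 K.
Then I = σT⁴ = 5.670×10⁻⁸×(1462.16)⁴ = 2.59×10⁵ W/m².

I ≈ 2.59×10⁵ W/m²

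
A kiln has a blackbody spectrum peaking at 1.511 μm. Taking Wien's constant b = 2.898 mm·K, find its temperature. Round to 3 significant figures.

T ≈ 1.92×10³ K

Wien's law gives T = b/λ_max = (2.898×10⁻³ m·K)/(1.511×10⁻⁶ m) = 1.92×10³ K.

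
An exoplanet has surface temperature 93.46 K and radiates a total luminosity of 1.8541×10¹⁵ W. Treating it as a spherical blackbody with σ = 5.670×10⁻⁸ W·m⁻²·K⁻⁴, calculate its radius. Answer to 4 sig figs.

L = 4πR²σT⁴ ⇒ R = √(L/(4πσT⁴)).
σT⁴ = 4.32600 W/m², so R = √(1.8541×10¹⁵/(4π×4.32600)) = 5.840×10⁶ m.

R ≈ 5.840×10⁶ m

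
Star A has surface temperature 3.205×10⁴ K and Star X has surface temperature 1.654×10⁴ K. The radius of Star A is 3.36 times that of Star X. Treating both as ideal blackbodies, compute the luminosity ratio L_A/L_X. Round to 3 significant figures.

L ∝ R²T⁴, so L_A/L_X = (R_A/R_X)²(T_A/T_X)⁴ = (3.36)² × (3.205×10⁴/1.654×10⁴)⁴ = 11.2896 × 14.0984 = 159.

L_A/L_X ≈ 159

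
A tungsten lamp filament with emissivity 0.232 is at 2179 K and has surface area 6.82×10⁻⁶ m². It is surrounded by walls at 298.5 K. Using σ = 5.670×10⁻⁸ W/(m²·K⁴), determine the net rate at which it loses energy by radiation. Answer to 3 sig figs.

Net loss ≈ 2.02 W

Area A = 6.82×10⁻⁶ m².
Net radiated power P_net = εσA(T⁴ − T₀⁴) = 0.232×5.670×10⁻⁸×6.82×10⁻⁶×(2179⁴ − 298.5⁴).
T⁴ − T₀⁴ = 2.25439×10¹³ − 7.93921×10⁹ = 2.25360×10¹³ K⁴, so P_net = 2.02 W.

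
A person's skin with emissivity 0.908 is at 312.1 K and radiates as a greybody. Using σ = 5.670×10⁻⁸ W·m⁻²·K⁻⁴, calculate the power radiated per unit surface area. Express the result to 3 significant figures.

Stefan–Boltzmann: I = εσT⁴ = 0.908 × 5.670×10⁻⁸ × (312.1)⁴ = 488 W/m².

I ≈ 488 W/m²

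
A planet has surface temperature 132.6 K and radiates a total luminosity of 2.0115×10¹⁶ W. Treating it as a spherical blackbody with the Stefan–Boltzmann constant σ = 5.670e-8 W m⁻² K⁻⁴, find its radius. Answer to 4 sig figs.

L = 4πR²σT⁴ ⇒ R = √(L/(4πσT⁴)).
σT⁴ = 17.5290 W/m², so R = √(2.0115×10¹⁶/(4π×17.5290)) = 9.556×10⁶ m.

R ≈ 9.556×10⁶ m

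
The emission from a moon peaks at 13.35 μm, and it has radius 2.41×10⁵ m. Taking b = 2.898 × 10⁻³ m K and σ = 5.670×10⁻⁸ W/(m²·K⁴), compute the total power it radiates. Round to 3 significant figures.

Wien's law: T = b/λ_max = 2.898×10⁻³/1.335×10⁻⁵ = 217.079 K.
Surface area A = 4πR² = 4π(2.41×10⁵ m)² = 7.29867×10¹¹ m².
Then P = σAT⁴ = 5.670×10⁻⁸×7.29867×10¹¹×(217.079)⁴ = 9.19×10¹³ W.

P ≈ 9.19×10¹³ W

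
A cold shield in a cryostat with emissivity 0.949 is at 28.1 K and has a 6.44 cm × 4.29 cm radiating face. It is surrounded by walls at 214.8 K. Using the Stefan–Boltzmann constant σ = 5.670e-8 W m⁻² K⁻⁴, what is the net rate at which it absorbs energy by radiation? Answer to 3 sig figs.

Area A = 0.0644 × 0.0429 = 2.76276×10⁻³ m².
Net radiated power P_net = εσA(T⁴ − T₀⁴) = 0.949×5.670×10⁻⁸×2.76276×10⁻³×(28.1⁴ − 214.8⁴).
T⁴ − T₀⁴ = 6.23484×10⁵ − 2.12881×10⁹ = -2.12819×10⁹ K⁴, so P_net = -0.316 W — negative, meaning a net gain of 0.316 W.

Net gain ≈ 0.316 W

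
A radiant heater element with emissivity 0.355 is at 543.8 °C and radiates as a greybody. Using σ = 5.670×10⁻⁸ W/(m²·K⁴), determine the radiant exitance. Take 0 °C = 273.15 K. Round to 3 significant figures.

T = 543.8 °C + 273.15 = 816.95 K.
Stefan–Boltzmann: I = εσT⁴ = 0.355 × 5.670×10⁻⁸ × (816.95)⁴ = 8.97×10³ W/m².

I ≈ 8.97×10³ W/m²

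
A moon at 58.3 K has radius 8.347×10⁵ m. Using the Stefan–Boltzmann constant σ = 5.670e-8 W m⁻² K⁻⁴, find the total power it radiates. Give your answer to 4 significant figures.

P ≈ 5.735×10¹² W

Surface area A = 4πR² = 4π(8.347×10⁵ m)² = 8.75529×10¹² m².
P = σAT⁴ = 5.670×10⁻⁸ × 8.75529×10¹² × (58.3)⁴ = 5.735×10¹² W.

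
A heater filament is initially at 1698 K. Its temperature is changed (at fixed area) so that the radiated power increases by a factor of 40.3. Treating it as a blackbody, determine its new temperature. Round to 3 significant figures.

P ∝ T⁴, so T₂/T₁ = (P₂/P₁)^(1/4) = (40.3)^(1/4) = 2.51957.
T₂ = 1698 × 2.51957 = 4.28×10³ K.

T₂ ≈ 4.28×10³ K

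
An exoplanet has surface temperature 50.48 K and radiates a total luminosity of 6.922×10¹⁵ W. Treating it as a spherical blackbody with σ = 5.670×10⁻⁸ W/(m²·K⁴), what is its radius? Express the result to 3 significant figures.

L = 4πR²σT⁴ ⇒ R = √(L/(4πσT⁴)).
σT⁴ = 0.368180 W/m², so R = √(6.922×10¹⁵/(4π×0.368180)) = 3.87×10⁷ m.

R ≈ 3.87×10⁷ m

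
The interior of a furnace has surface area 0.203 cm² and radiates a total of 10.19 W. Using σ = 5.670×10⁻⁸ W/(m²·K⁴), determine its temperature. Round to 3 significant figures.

Area A = 0.203 cm² = 2.03×10⁻⁵ m².
P = σAT⁴ ⇒ T = (P/(σA))^(1/4) = (10.19/(5.670×10⁻⁸×2.03×10⁻⁵))^(1/4) = 1.72×10³ K.

T ≈ 1.72×10³ K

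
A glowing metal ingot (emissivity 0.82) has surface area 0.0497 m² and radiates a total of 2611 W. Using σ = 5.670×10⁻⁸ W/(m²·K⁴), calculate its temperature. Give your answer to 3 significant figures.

Area A = 0.0497 m².
P = εσAT⁴ ⇒ T = (P/(εσA))^(1/4) = (2611/(0.82×5.670×10⁻⁸×0.0497))^(1/4) = 1.03×10³ K.

T ≈ 1.03×10³ K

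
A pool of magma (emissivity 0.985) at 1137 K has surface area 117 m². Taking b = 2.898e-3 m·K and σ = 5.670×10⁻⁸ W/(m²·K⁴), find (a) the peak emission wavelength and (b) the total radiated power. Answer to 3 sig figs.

(a) λ_max = b/T = 2.898×10⁻³/1137 = 2.549×10⁻⁶ m = 2.55×10³ nm.
Area A = 117 m².
(b) P = εσAT⁴ = 0.985×5.670×10⁻⁸×117×(1137)⁴ = 1.09×10⁷ W.

λ_max ≈ 2.55×10³ nm; P ≈ 1.09×10⁷ W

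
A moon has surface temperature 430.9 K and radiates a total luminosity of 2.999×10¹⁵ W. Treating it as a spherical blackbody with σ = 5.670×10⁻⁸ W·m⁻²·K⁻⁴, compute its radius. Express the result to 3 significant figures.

R ≈ 3.49×10⁵ m

L = 4πR²σT⁴ ⇒ R = √(L/(4πσT⁴)).
σT⁴ = 1954.74 W/m², so R = √(2.999×10¹⁵/(4π×1954.74)) = 3.49×10⁵ m.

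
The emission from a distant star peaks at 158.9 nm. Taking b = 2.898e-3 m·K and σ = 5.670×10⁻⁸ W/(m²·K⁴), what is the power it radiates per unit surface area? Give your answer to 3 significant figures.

I ≈ 6.27×10⁹ W/m²

Wien's law: T = b/λ_max = 2.898×10⁻³/1.589×10⁻⁷ = 18237.9 K.
Then I = σT⁴ = 5.670×10⁻⁸×(18237.9)⁴ = 6.27×10⁹ W/m².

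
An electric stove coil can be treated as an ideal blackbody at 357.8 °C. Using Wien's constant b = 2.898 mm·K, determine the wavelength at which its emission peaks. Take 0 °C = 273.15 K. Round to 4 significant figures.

T = 357.8 °C + 273.15 = 630.95 K.
Wien's displacement law: λ_max = b/T = (2.898×10⁻³ m·K)/(630.95 K) = 4.5931×10⁻⁶ m.
That is 4.593 μm, in the infrared range.

λ_max ≈ 4.593 μm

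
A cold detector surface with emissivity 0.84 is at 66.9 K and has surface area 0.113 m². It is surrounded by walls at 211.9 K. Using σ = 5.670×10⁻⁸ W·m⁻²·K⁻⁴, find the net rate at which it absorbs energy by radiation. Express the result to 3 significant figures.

Net gain ≈ 10.7 W

Area A = 0.113 m².
Net radiated power P_net = εσA(T⁴ − T₀⁴) = 0.84×5.670×10⁻⁸×0.113×(66.9⁴ − 211.9⁴).
T⁴ − T₀⁴ = 2.00311×10⁷ − 2.01615×10⁹ = -1.99612×10⁹ K⁴, so P_net = -10.7 W — negative, meaning a net gain of 10.7 W.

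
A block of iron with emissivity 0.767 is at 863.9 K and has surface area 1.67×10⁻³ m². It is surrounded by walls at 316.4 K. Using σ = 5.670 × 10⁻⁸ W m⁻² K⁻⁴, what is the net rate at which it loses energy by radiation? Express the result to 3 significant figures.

Net loss ≈ 39.7 W

Area A = 1.67×10⁻³ m².
Net radiated power P_net = εσA(T⁴ − T₀⁴) = 0.767×5.670×10⁻⁸×1.67×10⁻³×(863.9⁴ − 316.4⁴).
T⁴ − T₀⁴ = 5.56998×10¹¹ − 1.00218×10¹⁰ = 5.46976×10¹¹ K⁴, so P_net = 39.7 W.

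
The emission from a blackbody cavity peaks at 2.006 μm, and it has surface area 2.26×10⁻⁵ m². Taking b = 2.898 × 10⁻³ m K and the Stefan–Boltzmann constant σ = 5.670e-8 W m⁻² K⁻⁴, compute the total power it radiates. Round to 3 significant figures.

P ≈ 5.58 W

Wien's law: T = b/λ_max = 2.898×10⁻³/2.006×10⁻⁶ = 1444.67 K.
Area A = 2.26×10⁻⁵ m².
Then P = σAT⁴ = 5.670×10⁻⁸×2.26×10⁻⁵×(1444.67)⁴ = 5.58 W.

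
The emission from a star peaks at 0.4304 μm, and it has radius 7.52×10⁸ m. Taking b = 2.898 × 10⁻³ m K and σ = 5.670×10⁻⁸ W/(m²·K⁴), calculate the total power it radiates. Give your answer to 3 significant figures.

Wien's law: T = b/λ_max = 2.898×10⁻³/4.304×10⁻⁷ = 6733.27 K.
Surface area A = 4πR² = 4π(7.52×10⁸ m)² = 7.10633×10¹⁸ m².
Then P = σAT⁴ = 5.670×10⁻⁸×7.10633×10¹⁸×(6733.27)⁴ = 8.28×10²⁶ W.

P ≈ 8.28×10²⁶ W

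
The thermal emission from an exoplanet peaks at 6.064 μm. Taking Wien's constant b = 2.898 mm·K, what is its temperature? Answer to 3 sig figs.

Wien's law gives T = b/λ_max = (2.898×10⁻³ m·K)/(6.064×10⁻⁶ m) = 478 K.

T ≈ 478 K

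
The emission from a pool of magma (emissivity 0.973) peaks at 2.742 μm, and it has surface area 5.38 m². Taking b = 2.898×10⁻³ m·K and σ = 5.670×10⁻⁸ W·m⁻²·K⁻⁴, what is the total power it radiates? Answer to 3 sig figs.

P ≈ 3.70×10⁵ W

Wien's law: T = b/λ_max = 2.898×10⁻³/2.742×10⁻⁶ = 1056.89 K.
Area A = 5.38 m².
Then P = εσAT⁴ = 0.973×5.670×10⁻⁸×5.38×(1056.89)⁴ = 3.70×10⁵ W.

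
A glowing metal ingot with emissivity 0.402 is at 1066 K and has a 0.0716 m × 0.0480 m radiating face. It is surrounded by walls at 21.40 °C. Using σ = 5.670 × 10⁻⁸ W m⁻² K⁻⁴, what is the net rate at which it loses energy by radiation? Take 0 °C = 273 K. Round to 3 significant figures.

Surroundings: T = 21.40 °C + 273 = 294.40 K.
Area A = 0.0716 × 0.0480 = 3.4368×10⁻³ m².
Net radiated power P_net = εσA(T⁴ − T₀⁴) = 0.402×5.670×10⁻⁸×3.4368×10⁻³×(1066⁴ − 294.40⁴).
T⁴ − T₀⁴ = 1.29130×10¹² − 7.51192×10⁹ = 1.28379×10¹² K⁴, so P_net = 101 W.

Net loss ≈ 101 W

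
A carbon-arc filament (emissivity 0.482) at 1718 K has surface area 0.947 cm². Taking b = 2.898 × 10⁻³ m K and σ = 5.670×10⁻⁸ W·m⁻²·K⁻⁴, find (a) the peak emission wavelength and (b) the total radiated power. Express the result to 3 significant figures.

(a) λ_max = b/T = 2.898×10⁻³/1718 = 1.687×10⁻⁶ m = 1.69×10³ nm.
Area A = 0.947 cm² = 9.47×10⁻⁵ m².
(b) P = εσAT⁴ = 0.482×5.670×10⁻⁸×9.47×10⁻⁵×(1718)⁴ = 22.5 W.

λ_max ≈ 1.69×10³ nm; P ≈ 22.5 W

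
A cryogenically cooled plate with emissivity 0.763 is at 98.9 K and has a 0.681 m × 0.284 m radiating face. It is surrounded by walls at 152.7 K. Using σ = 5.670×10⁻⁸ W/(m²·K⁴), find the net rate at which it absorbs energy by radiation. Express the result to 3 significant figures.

Area A = 0.681 × 0.284 = 0.193404 m².
Net radiated power P_net = εσA(T⁴ − T₀⁴) = 0.763×5.670×10⁻⁸×0.193404×(98.9⁴ − 152.7⁴).
T⁴ − T₀⁴ = 9.56721×10⁷ − 5.43696×10⁸ = -4.48024×10⁸ K⁴, so P_net = -3.75 W — negative, meaning a net gain of 3.75 W.

Net gain ≈ 3.75 W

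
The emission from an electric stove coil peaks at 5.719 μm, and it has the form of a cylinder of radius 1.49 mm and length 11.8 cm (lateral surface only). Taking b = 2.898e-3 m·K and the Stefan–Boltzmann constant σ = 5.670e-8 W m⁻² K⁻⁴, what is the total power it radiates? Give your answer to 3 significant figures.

Wien's law: T = b/λ_max = 2.898×10⁻³/5.719×10⁻⁶ = 506.732 K.
Lateral area A = 2πrL = 2π×1.49×10⁻³×0.118 = 1.10471×10⁻³ m².
Then P = σAT⁴ = 5.670×10⁻⁸×1.10471×10⁻³×(506.732)⁴ = 4.13 W.

P ≈ 4.13 W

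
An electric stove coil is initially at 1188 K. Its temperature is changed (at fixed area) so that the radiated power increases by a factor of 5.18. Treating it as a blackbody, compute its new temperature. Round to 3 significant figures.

T₂ ≈ 1.79×10³ K

P ∝ T⁴, so T₂/T₁ = (P₂/P₁)^(1/4) = (5.18)^(1/4) = 1.50863.
T₂ = 1188 × 1.50863 = 1.79×10³ K.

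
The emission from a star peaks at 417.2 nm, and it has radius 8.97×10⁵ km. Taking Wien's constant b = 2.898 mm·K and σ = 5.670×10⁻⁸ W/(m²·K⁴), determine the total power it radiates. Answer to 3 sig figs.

Wien's law: T = b/λ_max = 2.898×10⁻³/4.172×10⁻⁷ = 6946.31 K.
Surface area A = 4πR² = 4π(8.97×10⁸ m)² = 1.01110×10¹⁹ m².
Then P = σAT⁴ = 5.670×10⁻⁸×1.01110×10¹⁹×(6946.31)⁴ = 1.33×10²⁷ W.

P ≈ 1.33×10²⁷ W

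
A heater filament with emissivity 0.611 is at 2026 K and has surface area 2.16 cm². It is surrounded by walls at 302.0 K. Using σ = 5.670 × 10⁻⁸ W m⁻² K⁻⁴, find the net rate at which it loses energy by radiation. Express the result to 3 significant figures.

Net loss ≈ 126 W

Area A = 2.16 cm² = 2.16×10⁻⁴ m².
Net radiated power P_net = εσA(T⁴ − T₀⁴) = 0.611×5.670×10⁻⁸×2.16×10⁻⁴×(2026⁴ − 302.0⁴).
T⁴ − T₀⁴ = 1.68484×10¹³ − 8.31817×10⁹ = 1.68401×10¹³ K⁴, so P_net = 126 W.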